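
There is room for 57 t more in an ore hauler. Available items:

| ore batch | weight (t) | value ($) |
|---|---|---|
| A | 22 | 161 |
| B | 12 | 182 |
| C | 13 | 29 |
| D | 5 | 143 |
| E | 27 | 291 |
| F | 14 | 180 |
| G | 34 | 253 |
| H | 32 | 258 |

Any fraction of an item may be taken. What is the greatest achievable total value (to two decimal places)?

Ratios (sorted): D 28.60, B 15.17, F 12.86, E 10.78, H 8.06, G 7.44, A 7.32, C 2.23
take D (5 @ 143); take B (12 @ 182); take F (14 @ 180); take 26/27 of E → 280.22. Capacity used 57/57.
Total value = 785.22

785.22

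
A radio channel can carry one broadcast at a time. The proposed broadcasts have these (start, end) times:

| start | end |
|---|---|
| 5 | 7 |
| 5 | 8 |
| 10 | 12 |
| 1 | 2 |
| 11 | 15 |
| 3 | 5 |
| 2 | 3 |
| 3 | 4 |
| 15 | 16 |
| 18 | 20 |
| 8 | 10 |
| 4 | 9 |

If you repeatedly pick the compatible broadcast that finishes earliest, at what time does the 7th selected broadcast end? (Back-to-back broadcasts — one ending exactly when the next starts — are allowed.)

16

Sorted by end: (1,2)  (2,3)  (3,4)  (3,5)  (5,7)  (5,8)  (4,9)  (8,10)  (10,12)  (11,15)  (15,16)  (18,20)
take (1,2); take (2,3); take (3,4); take (5,7); skip (5,8); take (8,10); take (10,12); take (15,16); take (18,20).
Selected: (1,2) (2,3) (3,4) (5,7) (8,10) (10,12) (15,16) (18,20)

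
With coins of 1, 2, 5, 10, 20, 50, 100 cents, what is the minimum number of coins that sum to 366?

Use the largest denomination that fits, subtract, and repeat.
366 − 3×100→66 − 1×50→16 − 1×10→6 − 1×5→1 − 1×1→0
Total coins = 3 + 1 + 1 + 1 + 1 = 7

7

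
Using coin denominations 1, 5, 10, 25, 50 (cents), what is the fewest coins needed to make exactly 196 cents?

7

Greedy: take as many of the largest coin as possible, then repeat with the remainder.
196 = 3×50 + 1×25 + 2×10 + 1×1
Total coins = 3 + 1 + 2 + 1 = 7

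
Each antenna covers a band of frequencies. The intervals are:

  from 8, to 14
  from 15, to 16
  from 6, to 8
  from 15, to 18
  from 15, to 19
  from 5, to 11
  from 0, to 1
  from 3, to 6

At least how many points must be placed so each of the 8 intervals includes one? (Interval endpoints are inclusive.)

Process intervals by earliest right end; each time one isn't hit yet, stab at its right endpoint.
By right end: [0,1]  [3,6]  [6,8]  [5,11]  [8,14]  [15,16]  [15,18]  [15,19]
[0,1] uncovered → point at 1; [3,6] uncovered → point at 6; [8,14] uncovered → point at 14; [15,16] uncovered → point at 16.
Points: 1, 6, 14, 16 (4 total).

4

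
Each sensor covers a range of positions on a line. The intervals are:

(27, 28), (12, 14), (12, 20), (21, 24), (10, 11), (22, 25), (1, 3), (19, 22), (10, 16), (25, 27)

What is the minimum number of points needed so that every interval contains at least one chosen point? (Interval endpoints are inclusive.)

5

Sorted: [1,3] [10,11] [12,14] [10,16] [12,20] [19,22] [21,24] [22,25] [25,27] [27,28]
{[1,3]} hit by 3; {[10,11]} hit by 11; {[12,14],[10,16],[12,20]} hit by 14; {[19,22],[21,24],[22,25]} hit by 22; {[25,27],[27,28]} hit by 27.
Points: 3, 11, 14, 22, 27 (5 total).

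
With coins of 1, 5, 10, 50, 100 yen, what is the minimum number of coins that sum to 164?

164 − 1×100→64 − 1×50→14 − 1×10→4 − 4×1→0
Total coins = 1 + 1 + 1 + 4 = 7

7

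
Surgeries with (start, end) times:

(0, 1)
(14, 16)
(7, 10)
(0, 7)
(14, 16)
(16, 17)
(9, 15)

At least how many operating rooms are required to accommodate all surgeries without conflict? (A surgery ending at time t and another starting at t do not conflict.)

3

Events (time:±→running): 0:+→1 0:+→2 1:-→1 7:-→0 7:+→1 9:+→2 10:-→1 14:+→2 14:+→3 … peak 3.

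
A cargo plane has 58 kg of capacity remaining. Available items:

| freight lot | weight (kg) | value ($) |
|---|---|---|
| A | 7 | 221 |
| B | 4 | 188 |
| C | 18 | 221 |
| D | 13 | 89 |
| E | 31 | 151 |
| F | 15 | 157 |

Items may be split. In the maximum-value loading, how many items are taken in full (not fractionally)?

5

Order: B (188/4=47.00) > A (221/7=31.57) > C (221/18=12.28) > F (157/15=10.47) > D (89/13=6.85) > E (151/31=4.87)
Fill: take B (4 @ 188) → take A (7 @ 221) → take C (18 @ 221) → take F (15 @ 157) → take D (13 @ 89) → take 1/31 of E → 4.87; 58/58 used.
5 item(s) taken whole; one partial (take 1/31 of E).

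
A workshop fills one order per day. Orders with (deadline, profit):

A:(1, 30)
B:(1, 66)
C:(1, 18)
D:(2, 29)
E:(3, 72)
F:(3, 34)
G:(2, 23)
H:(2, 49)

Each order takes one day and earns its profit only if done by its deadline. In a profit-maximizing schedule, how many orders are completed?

3

Sort by profit descending; place each in the latest free slot ≤ its deadline.
By profit: E(d3,72), B(d1,66), H(d2,49), F(d3,34), A(d1,30), D(d2,29), G(d2,23), C(d1,18)
E→slot 3; B→slot 1; H→slot 2; F skipped; A skipped; D skipped; G skipped; C skipped.
3 of 8 scheduled.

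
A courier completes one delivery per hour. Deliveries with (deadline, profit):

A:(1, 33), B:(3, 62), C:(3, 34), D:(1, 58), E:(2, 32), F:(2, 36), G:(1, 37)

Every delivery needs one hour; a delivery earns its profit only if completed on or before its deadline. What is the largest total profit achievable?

By profit: B(d3,62), D(d1,58), G(d1,37), F(d2,36), C(d3,34), A(d1,33), E(d2,32)
B→slot 3; D→slot 1; G skipped; F→slot 2; C skipped; A skipped; E skipped.
Profit = 58 + 36 + 62 = 156

156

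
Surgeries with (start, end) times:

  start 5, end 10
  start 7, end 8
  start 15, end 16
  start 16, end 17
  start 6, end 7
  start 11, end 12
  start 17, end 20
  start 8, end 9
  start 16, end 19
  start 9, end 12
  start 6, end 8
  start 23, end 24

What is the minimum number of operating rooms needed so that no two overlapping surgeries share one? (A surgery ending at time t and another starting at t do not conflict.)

3

The answer is the maximum number of intervals overlapping at any instant.
starts: [5, 6, 6, 7, 8, 9, 11, 15, 16, 16, 17, 23]
ends:   [7, 8, 8, 9, 10, 12, 12, 16, 17, 19, 20, 24]
s5→1 s6→2 s6→3  — peak 3.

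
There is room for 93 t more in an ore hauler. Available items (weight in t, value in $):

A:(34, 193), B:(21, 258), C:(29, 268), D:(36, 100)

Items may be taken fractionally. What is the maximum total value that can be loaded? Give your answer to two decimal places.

Greedy by value/weight ratio, highest first.
Ratios (sorted): B 12.29, C 9.24, A 5.68, D 2.78
take B (21 @ 258); take C (29 @ 268); take A (34 @ 193); take 9/36 of D → 25.00. Capacity used 93/93.
Total value = 744.00

744.00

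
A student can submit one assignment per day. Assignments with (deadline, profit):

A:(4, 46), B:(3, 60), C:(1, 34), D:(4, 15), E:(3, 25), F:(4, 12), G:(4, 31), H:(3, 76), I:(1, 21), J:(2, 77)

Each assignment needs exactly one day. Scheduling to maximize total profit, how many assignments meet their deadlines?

By profit: J(d2,77), H(d3,76), B(d3,60), A(d4,46), C(d1,34), G(d4,31), E(d3,25), I(d1,21), D(d4,15), F(d4,12)
J→slot 2; H→slot 3; B→slot 1; A→slot 4; C skipped; G skipped; E skipped; I skipped; D skipped; F skipped.
4 of 10 scheduled.

4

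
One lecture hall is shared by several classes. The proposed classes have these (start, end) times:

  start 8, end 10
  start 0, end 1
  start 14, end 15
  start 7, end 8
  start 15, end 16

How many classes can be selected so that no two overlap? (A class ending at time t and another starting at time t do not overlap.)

By end time: (0,1), (7,8), (8,10), (14,15), (15,16).
Pick (0,1); next start ≥ 1 → (7,8); next start ≥ 8 → (8,10); next start ≥ 10 → (14,15); next start ≥ 15 → (15,16).
Selected 5 classes.

5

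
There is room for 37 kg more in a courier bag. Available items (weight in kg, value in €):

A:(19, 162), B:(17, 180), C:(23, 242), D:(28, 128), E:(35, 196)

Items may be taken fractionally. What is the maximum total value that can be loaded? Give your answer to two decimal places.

390.43

Greedy by value/weight ratio, highest first.
Order: B (180/17=10.59) > C (242/23=10.52) > A (162/19=8.53) > E (196/35=5.60) > D (128/28=4.57)
Fill: take B (17 @ 180) → take 20/23 of C → 210.43; 37/37 used.
Total value = 390.43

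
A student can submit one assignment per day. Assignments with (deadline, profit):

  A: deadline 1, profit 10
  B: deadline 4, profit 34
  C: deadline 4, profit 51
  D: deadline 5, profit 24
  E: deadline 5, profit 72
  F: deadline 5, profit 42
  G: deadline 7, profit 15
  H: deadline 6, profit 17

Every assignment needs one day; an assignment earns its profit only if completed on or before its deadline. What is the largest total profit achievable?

Profit order: E=72 C=51 F=42 B=34 D=24 H=17 G=15 A=10
Assign: E→slot 5, C→slot 4, F→slot 3, B→slot 2, D→slot 1, H→slot 6, G→slot 7, A skipped.
Slots: [1:D] [2:B] [3:F] [4:C] [5:E] [6:H] [7:G]
Profit = 24 + 34 + 42 + 51 + 72 + 17 + 15 = 255

255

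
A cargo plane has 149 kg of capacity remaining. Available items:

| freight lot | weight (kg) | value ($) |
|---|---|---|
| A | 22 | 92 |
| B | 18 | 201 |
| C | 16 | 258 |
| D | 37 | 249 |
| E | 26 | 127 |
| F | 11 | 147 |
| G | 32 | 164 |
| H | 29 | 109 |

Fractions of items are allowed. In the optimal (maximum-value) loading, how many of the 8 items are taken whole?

6

Ratios (sorted): C 16.12, F 13.36, B 11.17, D 6.73, G 5.12, E 4.88, A 4.18, H 3.76
take C (16 @ 258); take F (11 @ 147); take B (18 @ 201); take D (37 @ 249); take G (32 @ 164); take E (26 @ 127); take 9/22 of A → 37.64. Capacity used 149/149.
6 item(s) taken whole; one partial (take 9/22 of A).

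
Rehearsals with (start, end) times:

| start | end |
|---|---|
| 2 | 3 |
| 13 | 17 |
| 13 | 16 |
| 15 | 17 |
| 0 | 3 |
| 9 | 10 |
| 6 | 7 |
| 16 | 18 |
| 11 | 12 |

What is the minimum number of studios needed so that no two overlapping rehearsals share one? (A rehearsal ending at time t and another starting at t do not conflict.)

3

starts: [0, 2, 6, 9, 11, 13, 13, 15, 16]
ends:   [3, 3, 7, 10, 12, 16, 17, 17, 18]
s0→1 s2→2 e3→1 e3→0 s6→1 e7→0 s9→1 e10→0 s11→1 e12→0 s13→1 s13→2 s15→3  — peak 3.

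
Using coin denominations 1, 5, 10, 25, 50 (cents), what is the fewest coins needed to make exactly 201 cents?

5

201 − 4×50→1 − 1×1→0
Total coins = 4 + 1 = 5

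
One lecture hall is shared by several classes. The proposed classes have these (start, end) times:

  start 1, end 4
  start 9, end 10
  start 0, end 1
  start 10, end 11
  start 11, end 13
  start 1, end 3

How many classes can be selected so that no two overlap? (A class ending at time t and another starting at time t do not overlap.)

Sort by end time and greedily take each interval whose start is ≥ the last chosen end.
Sorted by end: (0,1)  (1,3)  (1,4)  (9,10)  (10,11)  (11,13)
take (0,1); take (1,3); take (9,10); take (10,11); take (11,13).
Selected 5 classes.

5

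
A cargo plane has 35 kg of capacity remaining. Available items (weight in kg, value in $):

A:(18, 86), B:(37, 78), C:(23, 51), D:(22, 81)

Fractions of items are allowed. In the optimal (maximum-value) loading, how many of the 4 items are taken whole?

1

Sort by value per unit weight and fill in that order.
Order: A (86/18=4.78) > D (81/22=3.68) > C (51/23=2.22) > B (78/37=2.11)
Fill: take A (18 @ 86) → take 17/22 of D → 62.59; 35/35 used.
1 item(s) taken whole; one partial (take 17/22 of D).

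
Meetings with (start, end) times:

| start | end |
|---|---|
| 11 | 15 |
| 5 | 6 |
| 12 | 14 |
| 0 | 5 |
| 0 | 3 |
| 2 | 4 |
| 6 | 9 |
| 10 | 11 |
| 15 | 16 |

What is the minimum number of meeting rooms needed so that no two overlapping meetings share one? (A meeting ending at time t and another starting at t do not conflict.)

3

The answer is the maximum number of intervals overlapping at any instant.
Events (time:±→running): 0:+→1 0:+→2 2:+→3 … peak 3.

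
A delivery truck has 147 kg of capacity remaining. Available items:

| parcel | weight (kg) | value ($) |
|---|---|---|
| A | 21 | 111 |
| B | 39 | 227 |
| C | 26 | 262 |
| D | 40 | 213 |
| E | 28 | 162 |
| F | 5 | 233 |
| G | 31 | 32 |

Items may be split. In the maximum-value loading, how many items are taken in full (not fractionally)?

Ratios (sorted): F 46.60, C 10.08, B 5.82, E 5.79, D 5.33, A 5.29, G 1.03
take F (5 @ 233); take C (26 @ 262); take B (39 @ 227); take E (28 @ 162); take D (40 @ 213); take 9/21 of A → 47.57. Capacity used 147/147.
5 item(s) taken whole; one partial (take 9/21 of A).

5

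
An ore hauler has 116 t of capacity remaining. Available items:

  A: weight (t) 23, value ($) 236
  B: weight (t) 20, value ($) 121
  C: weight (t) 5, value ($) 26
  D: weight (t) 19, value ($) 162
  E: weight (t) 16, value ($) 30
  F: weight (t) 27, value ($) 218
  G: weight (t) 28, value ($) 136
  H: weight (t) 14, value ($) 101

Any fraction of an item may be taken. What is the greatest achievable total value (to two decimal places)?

902.86

Ratios (sorted): A 10.26, D 8.53, F 8.07, H 7.21, B 6.05, C 5.20, G 4.86, E 1.88
take A (23 @ 236); take D (19 @ 162); take F (27 @ 218); take H (14 @ 101); take B (20 @ 121); take C (5 @ 26); take 8/28 of G → 38.86. Capacity used 116/116.
Total value = 902.86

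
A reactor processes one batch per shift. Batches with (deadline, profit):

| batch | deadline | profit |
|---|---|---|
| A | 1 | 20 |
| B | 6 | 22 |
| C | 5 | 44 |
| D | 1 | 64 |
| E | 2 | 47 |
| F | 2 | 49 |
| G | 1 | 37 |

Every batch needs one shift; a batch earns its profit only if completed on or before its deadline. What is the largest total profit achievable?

179

Take jobs in profit order; each goes to the latest open slot no later than its deadline.
By profit: D(d1,64), F(d2,49), E(d2,47), C(d5,44), G(d1,37), B(d6,22), A(d1,20)
D→slot 1; F→slot 2; E skipped; C→slot 5; G skipped; B→slot 6; A skipped.
Profit = 64 + 49 + 44 + 22 = 179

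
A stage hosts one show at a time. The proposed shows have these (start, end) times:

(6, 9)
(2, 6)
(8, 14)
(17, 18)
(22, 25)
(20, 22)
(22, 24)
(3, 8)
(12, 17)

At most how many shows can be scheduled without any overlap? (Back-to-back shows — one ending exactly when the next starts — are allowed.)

Order by finish time; keep every interval that doesn't clash with the previous kept one.
By end time: (2,6), (3,8), (6,9), (8,14), (12,17), (17,18), (20,22), (22,24), (22,25).
Pick (2,6); next start ≥ 6 → (6,9); next start ≥ 9 → (12,17); next start ≥ 17 → (17,18); next start ≥ 18 → (20,22); next start ≥ 22 → (22,24).
Selected 6 shows.

6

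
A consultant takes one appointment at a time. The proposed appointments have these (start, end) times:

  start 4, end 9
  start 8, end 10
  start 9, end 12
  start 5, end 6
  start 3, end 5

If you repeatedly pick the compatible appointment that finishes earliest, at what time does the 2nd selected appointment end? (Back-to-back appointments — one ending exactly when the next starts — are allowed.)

Greedy by earliest finish: after sorting by end time, pick each interval compatible with the last pick.
Sorted by end: (3,5)  (5,6)  (4,9)  (8,10)  (9,12)
take (3,5); take (5,6); take (8,10).
Selected: (3,5) (5,6) (8,10)

6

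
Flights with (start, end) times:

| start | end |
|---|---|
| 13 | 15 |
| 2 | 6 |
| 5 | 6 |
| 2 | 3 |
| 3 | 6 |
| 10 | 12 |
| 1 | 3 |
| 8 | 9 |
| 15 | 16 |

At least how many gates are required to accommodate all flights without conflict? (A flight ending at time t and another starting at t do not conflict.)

Count concurrent intervals with a sweep; the peak is the room count.
Events (time:±→running): 1:+→1 2:+→2 2:+→3 … peak 3.

3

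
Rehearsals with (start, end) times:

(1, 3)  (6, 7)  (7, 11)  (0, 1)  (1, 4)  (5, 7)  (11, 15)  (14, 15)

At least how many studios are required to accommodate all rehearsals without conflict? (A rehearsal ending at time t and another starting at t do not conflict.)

2

Count concurrent intervals with a sweep; the peak is the room count.
Events (time:±→running): 0:+→1 1:-→0 1:+→1 1:+→2 … peak 2.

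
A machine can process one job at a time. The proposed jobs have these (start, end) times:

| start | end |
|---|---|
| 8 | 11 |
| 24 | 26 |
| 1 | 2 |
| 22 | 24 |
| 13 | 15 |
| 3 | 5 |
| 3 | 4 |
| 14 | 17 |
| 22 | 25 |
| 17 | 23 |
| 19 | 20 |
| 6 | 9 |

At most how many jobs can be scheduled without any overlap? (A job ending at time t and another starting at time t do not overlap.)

7

Greedy by earliest finish: after sorting by end time, pick each interval compatible with the last pick.
By end time: (1,2), (3,4), (3,5), (6,9), (8,11), (13,15), (14,17), (19,20), (17,23), (22,24), (22,25), (24,26).
Pick (1,2); next start ≥ 2 → (3,4); next start ≥ 4 → (6,9); next start ≥ 9 → (13,15); next start ≥ 15 → (19,20); next start ≥ 20 → (22,24); next start ≥ 24 → (24,26).
Selected 7 jobs.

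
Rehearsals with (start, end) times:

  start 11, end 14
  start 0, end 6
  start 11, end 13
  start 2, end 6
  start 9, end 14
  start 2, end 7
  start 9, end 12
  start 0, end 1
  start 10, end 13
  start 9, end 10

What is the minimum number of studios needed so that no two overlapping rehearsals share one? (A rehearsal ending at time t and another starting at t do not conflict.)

5

starts: [0, 0, 2, 2, 9, 9, 9, 10, 11, 11]
ends:   [1, 6, 6, 7, 10, 12, 13, 13, 14, 14]
s0→1 s0→2 e1→1 s2→2 s2→3 e6→2 e6→1 e7→0 s9→1 s9→2 s9→3 e10→2 s10→3 s11→4 s11→5  — peak 5.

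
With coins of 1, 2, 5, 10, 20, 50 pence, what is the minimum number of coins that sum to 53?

3

53 − 1×50→3 − 1×2→1 − 1×1→0
Total coins = 1 + 1 + 1 = 3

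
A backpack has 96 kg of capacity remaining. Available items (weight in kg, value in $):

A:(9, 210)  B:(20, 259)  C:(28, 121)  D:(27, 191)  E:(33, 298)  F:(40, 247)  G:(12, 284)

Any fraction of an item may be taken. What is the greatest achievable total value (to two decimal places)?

1206.63

Greedy by value/weight ratio, highest first.
Ratios (sorted): G 23.67, A 23.33, B 12.95, E 9.03, D 7.07, F 6.17, C 4.32
take G (12 @ 284); take A (9 @ 210); take B (20 @ 259); take E (33 @ 298); take 22/27 of D → 155.63. Capacity used 96/96.
Total value = 1206.63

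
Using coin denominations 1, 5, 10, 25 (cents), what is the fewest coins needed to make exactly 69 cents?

Greedy: take as many of the largest coin as possible, then repeat with the remainder.
69 − 2×25→19 − 1×10→9 − 1×5→4 − 4×1→0
Total coins = 2 + 1 + 1 + 4 = 8

8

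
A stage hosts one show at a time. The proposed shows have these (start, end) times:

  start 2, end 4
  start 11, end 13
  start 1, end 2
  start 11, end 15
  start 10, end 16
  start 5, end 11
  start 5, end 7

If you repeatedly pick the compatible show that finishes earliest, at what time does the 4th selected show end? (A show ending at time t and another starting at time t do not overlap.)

By end time: (1,2), (2,4), (5,7), (5,11), (11,13), (11,15), (10,16).
Pick (1,2); next start ≥ 2 → (2,4); next start ≥ 4 → (5,7); next start ≥ 7 → (11,13).
Selected: (1,2) (2,4) (5,7) (11,13)

13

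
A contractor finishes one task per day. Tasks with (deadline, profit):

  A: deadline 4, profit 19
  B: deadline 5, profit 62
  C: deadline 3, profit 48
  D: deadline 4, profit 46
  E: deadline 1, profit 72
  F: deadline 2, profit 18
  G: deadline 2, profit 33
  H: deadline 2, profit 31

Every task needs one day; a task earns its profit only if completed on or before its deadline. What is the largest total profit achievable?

By profit: E(d1,72), B(d5,62), C(d3,48), D(d4,46), G(d2,33), H(d2,31), A(d4,19), F(d2,18)
E→slot 1; B→slot 5; C→slot 3; D→slot 4; G→slot 2; H skipped; A skipped; F skipped.
Profit = 72 + 33 + 48 + 46 + 62 = 261

261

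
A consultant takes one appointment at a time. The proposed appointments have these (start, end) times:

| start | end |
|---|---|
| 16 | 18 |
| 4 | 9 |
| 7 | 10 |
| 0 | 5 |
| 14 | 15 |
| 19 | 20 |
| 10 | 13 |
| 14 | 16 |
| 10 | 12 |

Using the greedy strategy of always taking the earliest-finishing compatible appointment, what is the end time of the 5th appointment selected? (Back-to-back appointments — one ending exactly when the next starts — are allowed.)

18

Sorted by end: (0,5)  (4,9)  (7,10)  (10,12)  (10,13)  (14,15)  (14,16)  (16,18)  (19,20)
take (0,5); skip (4,9); take (7,10); take (10,12); take (14,15); skip (14,16); take (16,18); take (19,20).
Selected: (0,5) (7,10) (10,12) (14,15) (16,18) (19,20)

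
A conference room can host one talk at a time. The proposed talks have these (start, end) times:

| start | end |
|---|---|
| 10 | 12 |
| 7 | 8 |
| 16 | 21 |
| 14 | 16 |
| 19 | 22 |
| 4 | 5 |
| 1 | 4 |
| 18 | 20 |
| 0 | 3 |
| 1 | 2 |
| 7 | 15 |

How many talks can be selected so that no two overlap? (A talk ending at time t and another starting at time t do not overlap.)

By end time: (1,2), (0,3), (1,4), (4,5), (7,8), (10,12), (7,15), (14,16), (18,20), (16,21), (19,22).
Pick (1,2); next start ≥ 2 → (4,5); next start ≥ 5 → (7,8); next start ≥ 8 → (10,12); next start ≥ 12 → (14,16); next start ≥ 16 → (18,20).
Selected 6 talks.

6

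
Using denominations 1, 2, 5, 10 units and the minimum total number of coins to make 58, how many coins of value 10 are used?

5

58 − 5×10→8 − 1×5→3 − 1×2→1 − 1×1→0
Count of 10: 5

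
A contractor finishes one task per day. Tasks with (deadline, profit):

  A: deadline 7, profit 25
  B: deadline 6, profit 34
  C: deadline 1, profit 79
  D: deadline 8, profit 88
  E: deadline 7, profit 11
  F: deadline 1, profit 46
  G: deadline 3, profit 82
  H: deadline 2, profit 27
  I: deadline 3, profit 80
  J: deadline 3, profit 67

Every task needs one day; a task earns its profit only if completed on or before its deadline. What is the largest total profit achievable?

399

By profit: D(d8,88), G(d3,82), I(d3,80), C(d1,79), J(d3,67), F(d1,46), B(d6,34), H(d2,27), A(d7,25), E(d7,11)
D→slot 8; G→slot 3; I→slot 2; C→slot 1; J skipped; F skipped; B→slot 6; H skipped; A→slot 7; E→slot 5.
Profit = 79 + 80 + 82 + 11 + 34 + 25 + 88 = 399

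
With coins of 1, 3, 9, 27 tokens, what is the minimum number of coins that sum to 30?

2

Use the largest denomination that fits, subtract, and repeat.
30 − 1×27→3 − 1×3→0
Total coins = 1 + 1 = 2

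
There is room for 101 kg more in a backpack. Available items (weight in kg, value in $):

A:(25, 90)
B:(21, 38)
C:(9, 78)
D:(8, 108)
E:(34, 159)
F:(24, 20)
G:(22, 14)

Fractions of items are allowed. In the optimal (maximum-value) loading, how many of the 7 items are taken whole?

5

Greedy by value/weight ratio, highest first.
Order: D (108/8=13.50) > C (78/9=8.67) > E (159/34=4.68) > A (90/25=3.60) > B (38/21=1.81) > F (20/24=0.83) > G (14/22=0.64)
Fill: take D (8 @ 108) → take C (9 @ 78) → take E (34 @ 159) → take A (25 @ 90) → take B (21 @ 38) → take 4/24 of F → 3.33; 101/101 used.
5 item(s) taken whole; one partial (take 4/24 of F).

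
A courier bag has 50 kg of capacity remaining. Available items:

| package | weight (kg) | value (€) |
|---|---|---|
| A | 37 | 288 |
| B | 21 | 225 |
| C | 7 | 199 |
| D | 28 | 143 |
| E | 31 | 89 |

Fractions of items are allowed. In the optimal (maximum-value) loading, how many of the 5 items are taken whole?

Order: C (199/7=28.43) > B (225/21=10.71) > A (288/37=7.78) > D (143/28=5.11) > E (89/31=2.87)
Fill: take C (7 @ 199) → take B (21 @ 225) → take 22/37 of A → 171.24; 50/50 used.
2 item(s) taken whole; one partial (take 22/37 of A).

2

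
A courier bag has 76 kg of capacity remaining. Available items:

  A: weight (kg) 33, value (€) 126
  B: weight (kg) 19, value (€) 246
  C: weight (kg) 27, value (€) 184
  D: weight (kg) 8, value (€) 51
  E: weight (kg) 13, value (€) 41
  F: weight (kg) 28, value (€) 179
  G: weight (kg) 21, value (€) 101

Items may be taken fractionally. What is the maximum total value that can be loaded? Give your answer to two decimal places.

621.75

Greedy by value/weight ratio, highest first.
Order: B (246/19=12.95) > C (184/27=6.81) > F (179/28=6.39) > D (51/8=6.38) > G (101/21=4.81) > A (126/33=3.82) > E (41/13=3.15)
Fill: take B (19 @ 246) → take C (27 @ 184) → take F (28 @ 179) → take 2/8 of D → 12.75; 76/76 used.
Total value = 621.75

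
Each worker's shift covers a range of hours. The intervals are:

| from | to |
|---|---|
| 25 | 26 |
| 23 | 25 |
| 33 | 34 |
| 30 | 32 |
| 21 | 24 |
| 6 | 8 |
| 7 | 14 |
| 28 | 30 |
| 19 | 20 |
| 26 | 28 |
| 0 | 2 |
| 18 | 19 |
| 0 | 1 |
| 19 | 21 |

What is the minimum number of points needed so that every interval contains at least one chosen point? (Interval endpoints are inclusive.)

By right end: [0,1]  [0,2]  [6,8]  [7,14]  [18,19]  [19,20]  [19,21]  [21,24]  [23,25]  [25,26]  [26,28]  [28,30]  [30,32]  [33,34]
[0,1] uncovered → point at 1; [6,8] uncovered → point at 8; [18,19] uncovered → point at 19; [21,24] uncovered → point at 24; [25,26] uncovered → point at 26; [28,30] uncovered → point at 30; [33,34] uncovered → point at 34.
Points: 1, 8, 19, 24, 26, 30, 34 (7 total).

7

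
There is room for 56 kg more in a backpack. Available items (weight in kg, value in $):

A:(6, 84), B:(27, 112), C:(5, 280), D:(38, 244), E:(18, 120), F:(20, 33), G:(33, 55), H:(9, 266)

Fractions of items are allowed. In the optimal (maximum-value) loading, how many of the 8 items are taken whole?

Greedy by value/weight ratio, highest first.
Ratios (sorted): C 56.00, H 29.56, A 14.00, E 6.67, D 6.42, B 4.15, G 1.67, F 1.65
take C (5 @ 280); take H (9 @ 266); take A (6 @ 84); take E (18 @ 120); take 18/38 of D → 115.58. Capacity used 56/56.
4 item(s) taken whole; one partial (take 18/38 of D).

4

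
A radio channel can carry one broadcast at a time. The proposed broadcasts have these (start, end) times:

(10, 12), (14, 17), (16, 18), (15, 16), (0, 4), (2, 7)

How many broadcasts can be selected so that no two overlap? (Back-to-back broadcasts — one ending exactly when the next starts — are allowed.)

Sort by end time and greedily take each interval whose start is ≥ the last chosen end.
By end time: (0,4), (2,7), (10,12), (15,16), (14,17), (16,18).
Pick (0,4); next start ≥ 4 → (10,12); next start ≥ 12 → (15,16); next start ≥ 16 → (16,18).
Selected 4 broadcasts.

4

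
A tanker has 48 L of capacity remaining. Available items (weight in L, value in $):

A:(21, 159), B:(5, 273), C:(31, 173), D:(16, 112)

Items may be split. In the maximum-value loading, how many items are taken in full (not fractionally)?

3

Greedy by value/weight ratio, highest first.
Ratios (sorted): B 54.60, A 7.57, D 7.00, C 5.58
take B (5 @ 273); take A (21 @ 159); take D (16 @ 112); take 6/31 of C → 33.48. Capacity used 48/48.
3 item(s) taken whole; one partial (take 6/31 of C).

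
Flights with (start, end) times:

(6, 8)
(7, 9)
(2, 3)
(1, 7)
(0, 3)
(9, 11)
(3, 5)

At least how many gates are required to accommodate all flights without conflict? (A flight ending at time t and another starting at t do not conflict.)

3

starts: [0, 1, 2, 3, 6, 7, 9]
ends:   [3, 3, 5, 7, 8, 9, 11]
s0→1 s1→2 s2→3  — peak 3.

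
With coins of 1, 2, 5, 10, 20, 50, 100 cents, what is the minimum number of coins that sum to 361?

6

Greedy: take as many of the largest coin as possible, then repeat with the remainder.
361 − 3×100→61 − 1×50→11 − 1×10→1 − 1×1→0
Total coins = 3 + 1 + 1 + 1 = 6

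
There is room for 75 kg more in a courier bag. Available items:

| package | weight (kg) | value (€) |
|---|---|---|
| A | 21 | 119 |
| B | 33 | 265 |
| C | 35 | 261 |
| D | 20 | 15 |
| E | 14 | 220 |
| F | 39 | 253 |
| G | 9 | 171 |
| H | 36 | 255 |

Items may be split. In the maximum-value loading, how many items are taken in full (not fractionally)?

Sort by value per unit weight and fill in that order.
Order: G (171/9=19.00) > E (220/14=15.71) > B (265/33=8.03) > C (261/35=7.46) > H (255/36=7.08) > F (253/39=6.49) > A (119/21=5.67) > D (15/20=0.75)
Fill: take G (9 @ 171) → take E (14 @ 220) → take B (33 @ 265) → take 19/35 of C → 141.69; 75/75 used.
3 item(s) taken whole; one partial (take 19/35 of C).

3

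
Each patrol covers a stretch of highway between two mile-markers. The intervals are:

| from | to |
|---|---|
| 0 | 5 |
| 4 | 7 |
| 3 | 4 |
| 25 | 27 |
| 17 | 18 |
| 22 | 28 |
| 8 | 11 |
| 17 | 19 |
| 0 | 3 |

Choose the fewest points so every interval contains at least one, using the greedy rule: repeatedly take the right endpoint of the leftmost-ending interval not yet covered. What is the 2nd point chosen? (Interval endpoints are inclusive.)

Sorted: [0,3] [3,4] [0,5] [4,7] [8,11] [17,18] [17,19] [25,27] [22,28]
{[0,3],[3,4],[0,5]} hit by 3; {[4,7]} hit by 7; {[8,11]} hit by 11; {[17,18],[17,19]} hit by 18; {[25,27],[22,28]} hit by 27.
Points: 3, 7, 11, 18, 27 (5 total).

7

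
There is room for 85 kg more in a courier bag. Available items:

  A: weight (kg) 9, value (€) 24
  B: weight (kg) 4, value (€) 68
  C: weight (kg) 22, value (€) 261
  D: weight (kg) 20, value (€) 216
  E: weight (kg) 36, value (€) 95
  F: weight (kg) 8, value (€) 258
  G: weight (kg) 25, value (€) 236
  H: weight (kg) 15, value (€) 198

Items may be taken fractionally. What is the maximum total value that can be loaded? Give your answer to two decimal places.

1152.04

Greedy by value/weight ratio, highest first.
Ratios (sorted): F 32.25, B 17.00, H 13.20, C 11.86, D 10.80, G 9.44, A 2.67, E 2.64
take F (8 @ 258); take B (4 @ 68); take H (15 @ 198); take C (22 @ 261); take D (20 @ 216); take 16/25 of G → 151.04. Capacity used 85/85.
Total value = 1152.04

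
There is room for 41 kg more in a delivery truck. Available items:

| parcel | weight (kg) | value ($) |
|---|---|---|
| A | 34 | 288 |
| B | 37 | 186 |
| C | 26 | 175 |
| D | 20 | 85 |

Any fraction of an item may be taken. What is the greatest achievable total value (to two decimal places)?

335.12

Ratios (sorted): A 8.47, C 6.73, B 5.03, D 4.25
take A (34 @ 288); take 7/26 of C → 47.12. Capacity used 41/41.
Total value = 335.12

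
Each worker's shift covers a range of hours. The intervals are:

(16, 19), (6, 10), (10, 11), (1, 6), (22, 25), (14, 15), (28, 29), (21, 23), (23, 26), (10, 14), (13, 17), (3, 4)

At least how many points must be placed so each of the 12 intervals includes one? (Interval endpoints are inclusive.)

Process intervals by earliest right end; each time one isn't hit yet, stab at its right endpoint.
Sorted: [3,4] [1,6] [6,10] [10,11] [10,14] [14,15] [13,17] [16,19] [21,23] [22,25] [23,26] [28,29]
{[3,4],[1,6]} hit by 4; {[6,10],[10,11],[10,14]} hit by 10; {[14,15],[13,17]} hit by 15; {[16,19]} hit by 19; {[21,23],[22,25],[23,26]} hit by 23; {[28,29]} hit by 29.
Points: 4, 10, 15, 19, 23, 29 (6 total).

6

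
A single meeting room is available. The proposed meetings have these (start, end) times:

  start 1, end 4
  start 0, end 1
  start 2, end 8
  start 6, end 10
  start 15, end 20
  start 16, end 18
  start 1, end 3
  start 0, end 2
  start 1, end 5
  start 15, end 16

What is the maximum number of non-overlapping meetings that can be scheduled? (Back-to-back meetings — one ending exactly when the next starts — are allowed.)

5

Sorted by end: (0,1)  (0,2)  (1,3)  (1,4)  (1,5)  (2,8)  (6,10)  (15,16)  (16,18)  (15,20)
take (0,1); skip (0,2); take (1,3); skip (1,4); take (6,10); take (15,16); take (16,18).
Selected 5 meetings.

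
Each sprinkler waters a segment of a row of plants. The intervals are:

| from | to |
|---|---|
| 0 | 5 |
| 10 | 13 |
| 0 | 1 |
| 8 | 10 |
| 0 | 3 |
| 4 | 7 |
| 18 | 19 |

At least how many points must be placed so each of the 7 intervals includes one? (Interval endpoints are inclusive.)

Process intervals by earliest right end; each time one isn't hit yet, stab at its right endpoint.
Sorted: [0,1] [0,3] [0,5] [4,7] [8,10] [10,13] [18,19]
{[0,1],[0,3],[0,5]} hit by 1; {[4,7]} hit by 7; {[8,10],[10,13]} hit by 10; {[18,19]} hit by 19.
Points: 1, 7, 10, 19 (4 total).

4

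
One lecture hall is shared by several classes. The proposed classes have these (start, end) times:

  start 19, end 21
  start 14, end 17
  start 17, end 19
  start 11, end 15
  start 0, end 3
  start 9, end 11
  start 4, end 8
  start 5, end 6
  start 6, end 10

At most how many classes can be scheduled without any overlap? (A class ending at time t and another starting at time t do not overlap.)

6

Greedy by earliest finish: after sorting by end time, pick each interval compatible with the last pick.
By end time: (0,3), (5,6), (4,8), (6,10), (9,11), (11,15), (14,17), (17,19), (19,21).
Pick (0,3); next start ≥ 3 → (5,6); next start ≥ 6 → (6,10); next start ≥ 10 → (11,15); next start ≥ 15 → (17,19); next start ≥ 19 → (19,21).
Selected 6 classes.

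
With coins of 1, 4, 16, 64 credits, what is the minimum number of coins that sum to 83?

5

83 = 1×64 + 1×16 + 3×1
Total coins = 1 + 1 + 3 = 5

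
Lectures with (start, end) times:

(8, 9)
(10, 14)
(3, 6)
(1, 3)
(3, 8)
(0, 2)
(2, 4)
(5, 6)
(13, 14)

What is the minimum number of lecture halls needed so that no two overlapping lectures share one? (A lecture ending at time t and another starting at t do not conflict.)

3

starts: [0, 1, 2, 3, 3, 5, 8, 10, 13]
ends:   [2, 3, 4, 6, 6, 8, 9, 14, 14]
s0→1 s1→2 e2→1 s2→2 e3→1 s3→2 s3→3  — peak 3.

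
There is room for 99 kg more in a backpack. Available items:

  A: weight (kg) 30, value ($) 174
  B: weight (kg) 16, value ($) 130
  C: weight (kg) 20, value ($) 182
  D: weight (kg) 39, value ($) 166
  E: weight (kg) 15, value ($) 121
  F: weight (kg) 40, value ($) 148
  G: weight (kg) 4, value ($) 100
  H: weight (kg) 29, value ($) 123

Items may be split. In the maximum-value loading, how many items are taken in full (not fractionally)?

Sort by value per unit weight and fill in that order.
Order: G (100/4=25.00) > C (182/20=9.10) > B (130/16=8.12) > E (121/15=8.07) > A (174/30=5.80) > D (166/39=4.26) > H (123/29=4.24) > F (148/40=3.70)
Fill: take G (4 @ 100) → take C (20 @ 182) → take B (16 @ 130) → take E (15 @ 121) → take A (30 @ 174) → take 14/39 of D → 59.59; 99/99 used.
5 item(s) taken whole; one partial (take 14/39 of D).

5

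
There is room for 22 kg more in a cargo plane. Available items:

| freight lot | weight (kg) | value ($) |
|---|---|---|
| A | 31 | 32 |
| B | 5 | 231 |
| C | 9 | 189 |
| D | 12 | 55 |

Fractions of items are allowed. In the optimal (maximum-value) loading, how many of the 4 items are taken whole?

Order: B (231/5=46.20) > C (189/9=21.00) > D (55/12=4.58) > A (32/31=1.03)
Fill: take B (5 @ 231) → take C (9 @ 189) → take 8/12 of D → 36.67; 22/22 used.
2 item(s) taken whole; one partial (take 8/12 of D).

2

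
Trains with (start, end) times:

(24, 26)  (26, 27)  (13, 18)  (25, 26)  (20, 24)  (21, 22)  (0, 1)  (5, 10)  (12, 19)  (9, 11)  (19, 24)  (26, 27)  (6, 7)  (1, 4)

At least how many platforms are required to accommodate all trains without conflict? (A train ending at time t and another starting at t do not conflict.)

The answer is the maximum number of intervals overlapping at any instant.
starts: [0, 1, 5, 6, 9, 12, 13, 19, 20, 21, 24, 25, 26, 26]
ends:   [1, 4, 7, 10, 11, 18, 19, 22, 24, 24, 26, 26, 27, 27]
s0→1 e1→0 s1→1 e4→0 s5→1 s6→2 e7→1 s9→2 e10→1 e11→0 s12→1 s13→2 e18→1 e19→0 s19→1 s20→2 s21→3  — peak 3.

3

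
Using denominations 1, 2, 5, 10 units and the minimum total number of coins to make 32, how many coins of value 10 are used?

Greedy: take as many of the largest coin as possible, then repeat with the remainder.
32 = 3×10 + 1×2
Count of 10: 3

3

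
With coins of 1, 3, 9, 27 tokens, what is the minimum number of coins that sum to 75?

5

Greedy: take as many of the largest coin as possible, then repeat with the remainder.
75 = 2×27 + 2×9 + 1×3
Total coins = 2 + 2 + 1 = 5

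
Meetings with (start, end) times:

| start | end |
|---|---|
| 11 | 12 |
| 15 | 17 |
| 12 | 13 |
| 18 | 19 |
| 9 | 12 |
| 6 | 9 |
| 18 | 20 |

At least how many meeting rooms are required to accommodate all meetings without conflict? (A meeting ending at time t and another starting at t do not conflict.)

starts: [6, 9, 11, 12, 15, 18, 18]
ends:   [9, 12, 12, 13, 17, 19, 20]
s6→1 e9→0 s9→1 s11→2  — peak 2.

2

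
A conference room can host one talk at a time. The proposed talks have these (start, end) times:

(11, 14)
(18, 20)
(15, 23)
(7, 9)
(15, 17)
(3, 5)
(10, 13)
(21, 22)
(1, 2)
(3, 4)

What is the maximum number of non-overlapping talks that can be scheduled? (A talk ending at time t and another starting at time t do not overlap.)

7

Order by finish time; keep every interval that doesn't clash with the previous kept one.
By end time: (1,2), (3,4), (3,5), (7,9), (10,13), (11,14), (15,17), (18,20), (21,22), (15,23).
Pick (1,2); next start ≥ 2 → (3,4); next start ≥ 4 → (7,9); next start ≥ 9 → (10,13); next start ≥ 13 → (15,17); next start ≥ 17 → (18,20); next start ≥ 20 → (21,22).
Selected 7 talks.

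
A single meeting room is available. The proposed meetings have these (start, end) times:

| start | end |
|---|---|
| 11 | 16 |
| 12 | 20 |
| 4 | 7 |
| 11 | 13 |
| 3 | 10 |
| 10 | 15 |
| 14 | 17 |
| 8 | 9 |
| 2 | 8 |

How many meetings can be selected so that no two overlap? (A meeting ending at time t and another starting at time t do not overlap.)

4

Order by finish time; keep every interval that doesn't clash with the previous kept one.
By end time: (4,7), (2,8), (8,9), (3,10), (11,13), (10,15), (11,16), (14,17), (12,20).
Pick (4,7); next start ≥ 7 → (8,9); next start ≥ 9 → (11,13); next start ≥ 13 → (14,17).
Selected 4 meetings.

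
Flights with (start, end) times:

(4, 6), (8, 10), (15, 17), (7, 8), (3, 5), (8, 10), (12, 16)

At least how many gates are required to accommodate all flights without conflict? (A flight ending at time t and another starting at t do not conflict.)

The answer is the maximum number of intervals overlapping at any instant.
starts: [3, 4, 7, 8, 8, 12, 15]
ends:   [5, 6, 8, 10, 10, 16, 17]
s3→1 s4→2  — peak 2.

2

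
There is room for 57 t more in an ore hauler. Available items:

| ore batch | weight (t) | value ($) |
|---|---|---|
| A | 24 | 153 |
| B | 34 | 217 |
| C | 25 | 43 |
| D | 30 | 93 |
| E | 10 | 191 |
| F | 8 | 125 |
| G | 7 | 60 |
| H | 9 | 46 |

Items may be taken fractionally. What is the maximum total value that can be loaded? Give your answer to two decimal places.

580.24

Order: E (191/10=19.10) > F (125/8=15.62) > G (60/7=8.57) > B (217/34=6.38) > A (153/24=6.38) > H (46/9=5.11) > D (93/30=3.10) > C (43/25=1.72)
Fill: take E (10 @ 191) → take F (8 @ 125) → take G (7 @ 60) → take 32/34 of B → 204.24; 57/57 used.
Total value = 580.24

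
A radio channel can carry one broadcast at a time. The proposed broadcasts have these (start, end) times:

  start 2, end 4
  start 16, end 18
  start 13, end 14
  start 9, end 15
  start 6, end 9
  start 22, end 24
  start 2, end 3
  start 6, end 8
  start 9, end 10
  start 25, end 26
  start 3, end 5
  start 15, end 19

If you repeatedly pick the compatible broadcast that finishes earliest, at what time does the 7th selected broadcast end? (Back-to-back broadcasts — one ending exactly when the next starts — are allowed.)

Greedy by earliest finish: after sorting by end time, pick each interval compatible with the last pick.
By end time: (2,3), (2,4), (3,5), (6,8), (6,9), (9,10), (13,14), (9,15), (16,18), (15,19), (22,24), (25,26).
Pick (2,3); next start ≥ 3 → (3,5); next start ≥ 5 → (6,8); next start ≥ 8 → (9,10); next start ≥ 10 → (13,14); next start ≥ 14 → (16,18); next start ≥ 18 → (22,24); next start ≥ 24 → (25,26).
Selected: (2,3) (3,5) (6,8) (9,10) (13,14) (16,18) (22,24) (25,26)

24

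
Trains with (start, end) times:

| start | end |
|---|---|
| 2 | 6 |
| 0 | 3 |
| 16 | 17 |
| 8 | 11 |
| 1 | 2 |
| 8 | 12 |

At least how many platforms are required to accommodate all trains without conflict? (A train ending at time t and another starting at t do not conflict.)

2

The answer is the maximum number of intervals overlapping at any instant.
starts: [0, 1, 2, 8, 8, 16]
ends:   [2, 3, 6, 11, 12, 17]
s0→1 s1→2  — peak 2.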